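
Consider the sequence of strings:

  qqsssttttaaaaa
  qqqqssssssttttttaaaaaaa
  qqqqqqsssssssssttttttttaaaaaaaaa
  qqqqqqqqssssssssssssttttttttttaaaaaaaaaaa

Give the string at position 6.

Term n consists of 2n q's, followed by 3n s's, followed by 2n+2 t's, followed by 2n+3 a's (n = 1, 2, …).
Setting n = 6 gives 12, 18, 14, 15 characters in each block.

qqqqqqqqqqqqssssssssssssssssssttttttttttttttaaaaaaaaaaaaaaa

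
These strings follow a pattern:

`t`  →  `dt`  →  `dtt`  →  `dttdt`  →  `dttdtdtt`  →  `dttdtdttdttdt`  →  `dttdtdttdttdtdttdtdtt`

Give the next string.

dttdtdttdttdtdttdtdttdttdtdttdttdt

From term 3 onward, concatenate the last term with the second-to-last: dt·t = dtt, dtt·dt = dttdt, …
So term 8 is dttdtdttdttdtdttdtdtt·dttdtdttdttdt.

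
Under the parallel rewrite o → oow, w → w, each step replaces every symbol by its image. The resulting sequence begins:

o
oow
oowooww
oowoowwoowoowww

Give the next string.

oowoowwoowoowwwoowoowwoowoowwww

Applying the rule to each of the 15 symbols of oowoowwoowoowww gives the pieces oow oow w oow oow w w oow oow w oow oow w w w, which concatenate to the answer.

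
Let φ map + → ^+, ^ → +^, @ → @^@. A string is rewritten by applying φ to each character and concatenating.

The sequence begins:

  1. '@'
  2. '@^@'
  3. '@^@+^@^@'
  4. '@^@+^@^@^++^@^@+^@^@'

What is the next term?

@^@+^@^@^++^@^@+^@^@+^^+^++^@^@+^@^@^++^@^@+^@^@

φ(@^@+^@^@^++^@^@+^@^@) expands symbol-by-symbol to @^@ +^ @^@ ^+ +^ @^@ +^ @^@ +^ ^+ ^+ +^ @^@ +^ @^@ ^+ +^ @^@ +^ @^@; joining the 20 pieces gives the next term.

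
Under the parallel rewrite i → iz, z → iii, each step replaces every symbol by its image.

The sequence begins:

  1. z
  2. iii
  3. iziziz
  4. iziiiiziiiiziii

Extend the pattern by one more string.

Rewriting the 15 symbols of iziiiiziiiiziii one by one yields iz iii iz iz iz iz iii iz iz iz iz iii iz iz iz; concatenated:

iziiiiziziziziiiiziziziziiiiziziz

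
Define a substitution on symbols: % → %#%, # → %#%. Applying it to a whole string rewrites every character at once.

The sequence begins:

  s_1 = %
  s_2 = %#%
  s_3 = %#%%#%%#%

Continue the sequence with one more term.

%#%%#%%#%%#%%#%%#%%#%%#%%#%

Rewriting each symbol of %#%%#%%#%: %→%#%, #→%#%, %→%#%, %→%#%, #→%#%, %→%#%, %→%#%, #→%#%, %→%#%, which concatenates to %#% %#% %#% %#% %#% %#% %#% %#% %#%.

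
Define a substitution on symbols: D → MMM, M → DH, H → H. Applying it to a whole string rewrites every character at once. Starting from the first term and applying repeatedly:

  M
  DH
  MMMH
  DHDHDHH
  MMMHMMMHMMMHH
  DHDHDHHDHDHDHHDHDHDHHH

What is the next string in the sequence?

φ(DHDHDHHDHDHDHHDHDHDHHH) expands symbol-by-symbol to MMM H MMM H MMM H H MMM H MMM H MMM H H MMM H MMM H MMM H H H; joining the 22 pieces gives the next term.

MMMHMMMHMMMHHMMMHMMMHMMMHHMMMHMMMHMMMHHH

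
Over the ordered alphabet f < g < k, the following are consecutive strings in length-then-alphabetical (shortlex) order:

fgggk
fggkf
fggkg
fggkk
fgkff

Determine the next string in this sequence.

Treat fgkff as a base-3 numeral over the given alphabet and add one, carrying through any trailing k's.

fgkfg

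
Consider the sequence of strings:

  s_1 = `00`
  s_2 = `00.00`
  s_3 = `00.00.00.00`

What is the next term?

s(k+1) = s(k)·.·s(k) — each term doubles the last with '.' between the halves.
Doubling 00.00.00.00 with '.' between the halves:

00.00.00.00.00.00.00.00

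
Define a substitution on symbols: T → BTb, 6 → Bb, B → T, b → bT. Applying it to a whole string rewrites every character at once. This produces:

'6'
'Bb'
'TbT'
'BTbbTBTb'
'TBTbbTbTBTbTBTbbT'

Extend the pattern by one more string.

Rewriting the 17 symbols of TBTbbTbTBTbTBTbbT one by one yields BTb T BTb bT bT BTb bT BTb T BTb bT BTb T BTb bT bT BTb; concatenated:

BTbTBTbbTbTBTbbTBTbTBTbbTBTbTBTbbTbTBTb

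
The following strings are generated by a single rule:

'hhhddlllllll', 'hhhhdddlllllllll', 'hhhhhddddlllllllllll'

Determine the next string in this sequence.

hhhhhhdddddlllllllllllll

The n-th term is n h's then n-1 d's then 2n+1 l's, where the shown terms are n = 3, 4, 5.
Setting n = 6 gives 6, 5, 13 characters in each block.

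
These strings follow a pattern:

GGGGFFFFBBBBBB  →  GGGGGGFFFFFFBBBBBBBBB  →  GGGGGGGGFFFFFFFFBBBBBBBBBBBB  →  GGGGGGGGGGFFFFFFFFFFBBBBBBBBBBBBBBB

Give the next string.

GGGGGGGGGGGGFFFFFFFFFFFFBBBBBBBBBBBBBBBBBB

Term n consists of 2n G's, followed by 2n F's, followed by 3n B's, where the shown terms are n = 2, 3, 4, 5.
Setting n = 6 gives 12, 12, 18 characters in each block.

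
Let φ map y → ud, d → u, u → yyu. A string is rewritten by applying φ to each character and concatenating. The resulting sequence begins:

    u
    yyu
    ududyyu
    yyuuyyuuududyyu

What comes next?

ududyyuyyuududyyuyyuyyuuyyuuududyyu

Applying the rule to each of the 15 symbols of yyuuyyuuududyyu gives the pieces ud ud yyu yyu ud ud yyu yyu yyu u yyu u ud ud yyu, which concatenate to the answer.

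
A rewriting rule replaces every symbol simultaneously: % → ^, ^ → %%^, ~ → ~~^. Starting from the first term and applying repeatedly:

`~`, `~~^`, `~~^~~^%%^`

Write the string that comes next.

Rewriting each symbol of ~~^~~^%%^: ~→~~^, ~→~~^, ^→%%^, ~→~~^, ~→~~^, ^→%%^, %→^, %→^, ^→%%^, which concatenates to ~~^ ~~^ %%^ ~~^ ~~^ %%^ ^ ^ %%^.

~~^~~^%%^~~^~~^%%^^^%%^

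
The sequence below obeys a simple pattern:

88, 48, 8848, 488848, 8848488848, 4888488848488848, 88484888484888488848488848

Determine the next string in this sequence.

This is a Fibonacci-style word recurrence s(k) = s(k−2)·s(k−1): e.g. 88·48 = 8848.
The next term joins 4888488848488848 and 88484888484888488848488848.

488848884848884888484888484888488848488848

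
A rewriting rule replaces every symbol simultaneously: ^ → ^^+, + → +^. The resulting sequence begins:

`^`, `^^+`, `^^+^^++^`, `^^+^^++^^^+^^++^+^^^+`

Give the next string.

^^+^^++^^^+^^++^+^^^+^^+^^++^^^+^^++^+^^^++^^^+^^+^^++^

Replace each of the 21 characters of ^^+^^++^^^+^^++^+^^^+ in place — ^^+ ^^+ +^ ^^+ ^^+ +^ +^ ^^+ ^^+ ^^+ +^ ^^+ ^^+ +^ +^ ^^+ +^ ^^+ ^^+ ^^+ +^ — and concatenate.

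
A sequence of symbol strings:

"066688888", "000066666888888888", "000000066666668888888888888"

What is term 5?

The n-th term is 3n-2 0's then 2n+1 6's then 4n+1 8's (n = 1, 2, …).
For term 5, n = 5, so the run lengths are 13, 11, 21.

000000000000066666666666888888888888888888888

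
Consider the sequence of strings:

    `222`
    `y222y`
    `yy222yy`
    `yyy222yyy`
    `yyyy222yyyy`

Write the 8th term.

Each term wraps the previous one in y on the left and y on the right.
From yyyy222yyyy, 3 further steps: yyyy222yyyy → yyyyy222yyyyy → yyyyyy222yyyyyy → (answer).

yyyyyyy222yyyyyyy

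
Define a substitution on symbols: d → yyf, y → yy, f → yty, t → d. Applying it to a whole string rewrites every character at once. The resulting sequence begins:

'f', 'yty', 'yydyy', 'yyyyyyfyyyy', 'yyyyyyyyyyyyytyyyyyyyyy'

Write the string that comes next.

Applying the rule to each of the 23 symbols of yyyyyyyyyyyyytyyyyyyyyy gives the pieces yy yy yy yy yy yy yy yy yy yy yy yy yy d yy yy yy yy yy yy yy yy yy, which concatenate to the answer.

yyyyyyyyyyyyyyyyyyyyyyyyyydyyyyyyyyyyyyyyyyyy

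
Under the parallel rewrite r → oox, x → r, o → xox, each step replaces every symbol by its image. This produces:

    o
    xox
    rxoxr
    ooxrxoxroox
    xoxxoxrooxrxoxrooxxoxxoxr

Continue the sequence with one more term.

rxoxrrxoxrooxxoxxoxrooxrxoxrooxxoxxoxrrxoxrrxoxroox

Applying the rule to each of the 25 symbols of xoxxoxrooxrxoxrooxxoxxoxr gives the pieces r xox r r xox r oox xox xox r oox r xox r oox xox xox r r xox r r xox r oox, which concatenate to the answer.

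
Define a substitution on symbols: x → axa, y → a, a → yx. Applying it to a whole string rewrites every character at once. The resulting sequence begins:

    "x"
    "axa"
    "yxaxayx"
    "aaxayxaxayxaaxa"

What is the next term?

Rewriting the 15 symbols of aaxayxaxayxaaxa one by one yields yx yx axa yx a axa yx axa yx a axa yx yx axa yx; concatenated:

yxyxaxayxaaxayxaxayxaaxayxyxaxayx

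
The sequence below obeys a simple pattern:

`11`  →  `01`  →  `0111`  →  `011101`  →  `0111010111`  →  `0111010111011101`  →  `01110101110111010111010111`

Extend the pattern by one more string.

011101011101110101110101110111010111011101

From term 3 onward, concatenate the last term with the second-to-last: 01·11 = 0111, 0111·01 = 011101, …
So term 8 is 01110101110111010111010111·0111010111011101.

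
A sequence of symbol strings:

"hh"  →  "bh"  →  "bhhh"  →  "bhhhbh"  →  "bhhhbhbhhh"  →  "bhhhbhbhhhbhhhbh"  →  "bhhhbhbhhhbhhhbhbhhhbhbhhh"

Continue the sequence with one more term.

bhhhbhbhhhbhhhbhbhhhbhbhhhbhhhbhbhhhbhhhbh

From term 3 onward, concatenate the last term with the second-to-last: bh·hh = bhhh, bhhh·bh = bhhhbh, …
The next term joins bhhhbhbhhhbhhhbhbhhhbhbhhh and bhhhbhbhhhbhhhbh.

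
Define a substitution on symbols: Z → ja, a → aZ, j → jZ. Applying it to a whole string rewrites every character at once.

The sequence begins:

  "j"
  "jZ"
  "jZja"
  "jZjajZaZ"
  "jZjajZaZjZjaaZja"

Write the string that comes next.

jZjajZaZjZjaaZjajZjajZaZaZjajZaZ

Applying the rule to each of the 16 symbols of jZjajZaZjZjaaZja gives the pieces jZ ja jZ aZ jZ ja aZ ja jZ ja jZ aZ aZ ja jZ aZ, which concatenate to the answer.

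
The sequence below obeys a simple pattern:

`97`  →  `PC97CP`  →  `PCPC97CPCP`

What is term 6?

Every step adds PC to the front and CP to the end of the previous string.
From PCPC97CPCP, 3 further steps: PCPC97CPCP → PCPCPC97CPCPCP → PCPCPCPC97CPCPCPCP → (answer).

PCPCPCPCPC97CPCPCPCPCP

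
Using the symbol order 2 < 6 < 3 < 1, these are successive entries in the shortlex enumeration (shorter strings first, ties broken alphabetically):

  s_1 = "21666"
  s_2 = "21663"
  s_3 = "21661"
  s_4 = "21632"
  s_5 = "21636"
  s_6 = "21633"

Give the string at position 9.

21616

Continuing the enumeration 3 steps past 21633: 21633 → 21631 → 21612 → (answer).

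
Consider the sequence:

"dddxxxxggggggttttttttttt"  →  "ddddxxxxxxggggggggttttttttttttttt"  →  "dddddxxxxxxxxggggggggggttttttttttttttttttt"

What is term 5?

dddddddxxxxxxxxxxxxggggggggggggggttttttttttttttttttttttttttt

Each string has the form d^{n+1} x^{2n} g^{2n+2} t^{4n+3}, where the shown terms are n = 2, 3, 4.
For term 5, n = 6, so the run lengths are 7, 12, 14, 27.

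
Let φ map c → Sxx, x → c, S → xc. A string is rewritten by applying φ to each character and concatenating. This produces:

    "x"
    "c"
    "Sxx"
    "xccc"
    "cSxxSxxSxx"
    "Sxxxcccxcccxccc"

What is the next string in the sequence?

xccccSxxSxxSxxcSxxSxxSxxcSxxSxxSxx

Applying the rule to each of the 15 symbols of Sxxxcccxcccxccc gives the pieces xc c c c Sxx Sxx Sxx c Sxx Sxx Sxx c Sxx Sxx Sxx, which concatenate to the answer.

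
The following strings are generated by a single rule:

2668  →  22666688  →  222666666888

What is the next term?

2222666666668888

Each string has the form 2^{n} 6^{2n} 8^{n} (n = 1, 2, …).
Setting n = 4 gives 4, 8, 4 characters in each block.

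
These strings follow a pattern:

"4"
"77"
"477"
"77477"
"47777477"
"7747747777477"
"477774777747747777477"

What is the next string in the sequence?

From term 3 onward, concatenate the second-to-last term with the last: 4·77 = 477, 77·477 = 77477, …
Continuing: 7747747777477 · 477774777747747777477 gives term 8.

7747747777477477774777747747777477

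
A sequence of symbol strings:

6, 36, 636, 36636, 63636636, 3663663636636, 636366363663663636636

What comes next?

From term 3 onward, concatenate the second-to-last term with the last: 6·36 = 636, 36·636 = 36636, …
Continuing: 3663663636636 · 636366363663663636636 gives term 8.

3663663636636636366363663663636636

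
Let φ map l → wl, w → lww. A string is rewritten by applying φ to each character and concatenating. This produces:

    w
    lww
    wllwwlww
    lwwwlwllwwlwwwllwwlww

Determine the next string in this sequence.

Rewriting the 21 symbols of lwwwlwllwwlwwwllwwlww one by one yields wl lww lww lww wl lww wl wl lww lww wl lww lww lww wl wl lww lww wl lww lww; concatenated:

wllwwlwwlwwwllwwwlwllwwlwwwllwwlwwlwwwlwllwwlwwwllwwlww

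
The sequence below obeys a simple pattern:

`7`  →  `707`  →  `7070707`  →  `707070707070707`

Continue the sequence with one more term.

7070707070707070707070707070707

Every step duplicates the string with '0' between the halves.
So the next term is two copies of 707070707070707 with '0' between the halves.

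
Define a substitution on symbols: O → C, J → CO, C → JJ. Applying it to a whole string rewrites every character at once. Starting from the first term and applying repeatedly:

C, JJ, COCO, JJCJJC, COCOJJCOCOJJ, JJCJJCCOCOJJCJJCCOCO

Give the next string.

COCOJJCOCOJJJJCJJCCOCOJJCOCOJJJJCJJC

Applying the rule to each of the 20 symbols of JJCJJCCOCOJJCJJCCOCO gives the pieces CO CO JJ CO CO JJ JJ C JJ C CO CO JJ CO CO JJ JJ C JJ C, which concatenate to the answer.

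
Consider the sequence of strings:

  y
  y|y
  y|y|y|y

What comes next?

s(k+1) = s(k)·|·s(k) — each term doubles the last with '|' between the halves.
One more doubling of y|y|y|y gives the answer.

y|y|y|y|y|y|y|y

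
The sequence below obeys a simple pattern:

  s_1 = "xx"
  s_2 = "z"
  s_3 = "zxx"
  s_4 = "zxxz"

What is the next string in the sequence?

From term 3 onward, concatenate the last term with the second-to-last: z·xx = zxx, zxx·z = zxxz, …
Continuing: zxxz · zxx gives term 5.

zxxzzxx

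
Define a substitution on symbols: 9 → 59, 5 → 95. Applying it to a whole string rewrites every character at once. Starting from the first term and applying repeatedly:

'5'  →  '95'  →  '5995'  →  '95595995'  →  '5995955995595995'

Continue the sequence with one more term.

Rewriting the 16 symbols of 5995955995595995 one by one yields 95 59 59 95 59 95 95 59 59 95 95 59 95 59 59 95; concatenated:

95595995599595595995955995595995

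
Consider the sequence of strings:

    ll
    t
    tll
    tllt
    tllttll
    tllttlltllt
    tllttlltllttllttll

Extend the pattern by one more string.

tllttlltllttllttlltllttlltllt

Each term (from the third on) is the previous term followed by the one before it: term 3 = t·ll = tll.
So term 8 is tllttlltllttllttll·tllttlltllt.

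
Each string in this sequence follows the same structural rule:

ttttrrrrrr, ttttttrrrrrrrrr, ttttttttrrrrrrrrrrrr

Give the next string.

Term n consists of 2n t's, followed by 3n r's, where the shown terms are n = 2, 3, 4.
For the next term, n = 5, so the run lengths are 10, 15.

ttttttttttrrrrrrrrrrrrrrr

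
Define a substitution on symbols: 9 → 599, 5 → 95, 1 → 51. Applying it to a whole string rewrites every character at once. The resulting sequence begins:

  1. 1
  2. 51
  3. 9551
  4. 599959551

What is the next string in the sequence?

Rewriting each symbol of 599959551: 5→95, 9→599, 9→599, 9→599, 5→95, 9→599, 5→95, 5→95, 1→51, which concatenates to 95 599 599 599 95 599 95 95 51.

9559959959995599959551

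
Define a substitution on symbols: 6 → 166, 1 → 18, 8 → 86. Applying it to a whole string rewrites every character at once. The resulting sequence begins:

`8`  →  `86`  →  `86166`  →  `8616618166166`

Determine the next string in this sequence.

861661816616618861816616618166166

Applying the rule to each of the 13 symbols of 8616618166166 gives the pieces 86 166 18 166 166 18 86 18 166 166 18 166 166, which concatenate to the answer.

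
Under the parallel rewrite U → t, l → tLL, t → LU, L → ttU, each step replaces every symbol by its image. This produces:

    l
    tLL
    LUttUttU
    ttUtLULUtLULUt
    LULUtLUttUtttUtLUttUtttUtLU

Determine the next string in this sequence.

ttUtttUtLUttUtLULUtLULULUtLUttUtLULUtLULULUtLUttUt

φ(LULUtLUttUtttUtLUttUtttUtLU) expands symbol-by-symbol to ttU t ttU t LU ttU t LU LU t LU LU LU t LU ttU t LU LU t LU LU LU t LU ttU t; joining the 27 pieces gives the next term.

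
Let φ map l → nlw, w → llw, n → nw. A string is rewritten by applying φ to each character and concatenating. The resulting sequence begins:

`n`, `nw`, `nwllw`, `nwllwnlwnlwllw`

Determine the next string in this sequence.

Applying the rule to each of the 14 symbols of nwllwnlwnlwllw gives the pieces nw llw nlw nlw llw nw nlw llw nw nlw llw nlw nlw llw, which concatenate to the answer.

nwllwnlwnlwllwnwnlwllwnwnlwllwnlwnlwllw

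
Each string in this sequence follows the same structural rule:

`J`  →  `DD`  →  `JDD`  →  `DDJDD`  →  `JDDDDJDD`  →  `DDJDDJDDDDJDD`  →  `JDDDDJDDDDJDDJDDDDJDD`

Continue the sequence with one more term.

This is a Fibonacci-style word recurrence s(k) = s(k−2)·s(k−1): e.g. J·DD = JDD.
The next term joins DDJDDJDDDDJDD and JDDDDJDDDDJDDJDDDDJDD.

DDJDDJDDDDJDDJDDDDJDDDDJDDJDDDDJDD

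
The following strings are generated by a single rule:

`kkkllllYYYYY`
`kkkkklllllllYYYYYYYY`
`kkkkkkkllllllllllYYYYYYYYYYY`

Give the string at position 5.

Term n consists of 2n-1 k's, followed by 3n-2 l's, followed by 3n-1 Y's, where the shown terms are n = 2, 3, 4.
Setting n = 6 gives 11, 16, 17 characters in each block.

kkkkkkkkkkkllllllllllllllllYYYYYYYYYYYYYYYYY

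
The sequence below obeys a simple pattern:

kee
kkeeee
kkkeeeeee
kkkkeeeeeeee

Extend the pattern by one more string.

Term n consists of n k's, followed by 2n e's (n = 1, 2, …).
At n = 5 the blocks have lengths 5, 10.

kkkkkeeeeeeeeee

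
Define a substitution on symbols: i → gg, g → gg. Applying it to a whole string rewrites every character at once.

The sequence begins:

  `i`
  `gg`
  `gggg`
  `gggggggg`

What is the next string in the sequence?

gggggggggggggggg

Apply φ to gggggggg symbol by symbol: g→gg, g→gg, g→gg, g→gg, g→gg, g→gg, g→gg, g→gg; joined: gg gg gg gg gg gg gg gg.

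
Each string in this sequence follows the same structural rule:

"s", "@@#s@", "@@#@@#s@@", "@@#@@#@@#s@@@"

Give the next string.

s(k+1) = @@#·s(k)·@, so each term gains @@# as a prefix and @ as a suffix.
Applying this once more to @@#@@#@@#s@@@:

@@#@@#@@#@@#s@@@@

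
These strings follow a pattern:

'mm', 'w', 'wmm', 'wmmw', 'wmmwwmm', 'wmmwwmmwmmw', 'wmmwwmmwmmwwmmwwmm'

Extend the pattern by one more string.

wmmwwmmwmmwwmmwwmmwmmwwmmwmmw

Each term (from the third on) is the previous term followed by the one before it: term 3 = w·mm = wmm.
Continuing: wmmwwmmwmmwwmmwwmm · wmmwwmmwmmw gives term 8.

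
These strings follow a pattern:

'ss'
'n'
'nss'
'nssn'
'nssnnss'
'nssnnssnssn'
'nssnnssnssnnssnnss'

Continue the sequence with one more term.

From term 3 onward, concatenate the last term with the second-to-last: n·ss = nss, nss·n = nssn, …
So term 8 is nssnnssnssnnssnnss·nssnnssnssn.

nssnnssnssnnssnnssnssnnssnssn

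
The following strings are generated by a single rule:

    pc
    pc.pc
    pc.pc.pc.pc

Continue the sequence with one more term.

s(k+1) = s(k)·.·s(k) — each term doubles the last with '.' between the halves.
Doubling pc.pc.pc.pc with '.' between the halves:

pc.pc.pc.pc.pc.pc.pc.pc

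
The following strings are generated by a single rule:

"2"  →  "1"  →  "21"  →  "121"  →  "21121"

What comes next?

Each term (from the third on) is the two preceding terms concatenated in order: term 3 = 2·1 = 21.
Continuing: 121 · 21121 gives term 6.

12121121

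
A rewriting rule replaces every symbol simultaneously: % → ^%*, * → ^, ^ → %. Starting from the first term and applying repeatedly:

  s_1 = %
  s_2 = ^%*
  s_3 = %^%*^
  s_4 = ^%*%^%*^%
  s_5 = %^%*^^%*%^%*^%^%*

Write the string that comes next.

Rewriting the 17 symbols of %^%*^^%*%^%*^%^%* one by one yields ^%* % ^%* ^ % % ^%* ^ ^%* % ^%* ^ % ^%* % ^%* ^; concatenated:

^%*%^%*^%%^%*^^%*%^%*^%^%*%^%*^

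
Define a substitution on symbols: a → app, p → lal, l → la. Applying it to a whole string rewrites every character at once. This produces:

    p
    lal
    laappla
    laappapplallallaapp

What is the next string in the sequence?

laappapplallalapplallallaapplalaapplalaappapplallal

φ(laappapplallallaapp) expands symbol-by-symbol to la app app lal lal app lal lal la app la la app la la app app lal lal; joining the 19 pieces gives the next term.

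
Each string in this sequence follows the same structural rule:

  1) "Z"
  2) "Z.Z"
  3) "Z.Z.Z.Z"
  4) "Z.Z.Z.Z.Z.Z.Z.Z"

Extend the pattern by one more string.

Z.Z.Z.Z.Z.Z.Z.Z.Z.Z.Z.Z.Z.Z.Z.Z

s(k+1) = s(k)·.·s(k) — each term doubles the last with '.' between the halves.
So the next term is two copies of Z.Z.Z.Z.Z.Z.Z.Z with '.' between the halves.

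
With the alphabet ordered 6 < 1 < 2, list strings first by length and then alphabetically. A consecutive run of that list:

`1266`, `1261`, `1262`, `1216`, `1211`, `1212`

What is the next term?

Treat 1212 as a base-3 numeral over the given alphabet and add one, carrying through any trailing 2's.

1226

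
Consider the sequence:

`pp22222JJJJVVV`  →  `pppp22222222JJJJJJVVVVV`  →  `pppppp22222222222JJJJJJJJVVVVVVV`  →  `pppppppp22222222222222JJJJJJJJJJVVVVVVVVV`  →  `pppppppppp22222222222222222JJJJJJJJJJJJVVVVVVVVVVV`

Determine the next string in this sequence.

Each string has the form p^{2n} 2^{3n+2} J^{2n+2} V^{2n+1} (n = 1, 2, …).
At n = 6 the blocks have lengths 12, 20, 14, 13.

pppppppppppp22222222222222222222JJJJJJJJJJJJJJVVVVVVVVVVVVV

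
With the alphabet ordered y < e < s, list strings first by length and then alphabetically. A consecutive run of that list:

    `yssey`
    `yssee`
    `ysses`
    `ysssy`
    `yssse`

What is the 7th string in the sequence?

Stepping forward 2 times from yssse: yssse → yssss, then the target.

eyyyy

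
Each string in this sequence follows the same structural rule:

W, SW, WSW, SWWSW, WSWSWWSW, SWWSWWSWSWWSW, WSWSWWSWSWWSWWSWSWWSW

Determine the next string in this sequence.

SWWSWWSWSWWSWWSWSWWSWSWWSWWSWSWWSW

This is a Fibonacci-style word recurrence s(k) = s(k−2)·s(k−1): e.g. W·SW = WSW.
Continuing: SWWSWWSWSWWSW · WSWSWWSWSWWSWWSWSWWSW gives term 8.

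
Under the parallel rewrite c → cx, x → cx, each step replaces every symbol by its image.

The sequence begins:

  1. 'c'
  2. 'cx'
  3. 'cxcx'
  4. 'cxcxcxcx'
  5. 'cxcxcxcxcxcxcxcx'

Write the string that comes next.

Rewriting the 16 symbols of cxcxcxcxcxcxcxcx one by one yields cx cx cx cx cx cx cx cx cx cx cx cx cx cx cx cx; concatenated:

cxcxcxcxcxcxcxcxcxcxcxcxcxcxcxcx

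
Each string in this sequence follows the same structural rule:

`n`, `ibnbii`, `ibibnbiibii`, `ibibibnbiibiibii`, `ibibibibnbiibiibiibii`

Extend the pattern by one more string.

Every step adds ib to the front and bii to the end of the previous string.
Applying this once more to ibibibibnbiibiibiibii:

ibibibibibnbiibiibiibiibii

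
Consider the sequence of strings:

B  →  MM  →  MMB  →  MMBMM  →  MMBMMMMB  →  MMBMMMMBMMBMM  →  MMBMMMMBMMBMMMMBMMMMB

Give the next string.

Each term (from the third on) is the previous term followed by the one before it: term 3 = MM·B = MMB.
So term 8 is MMBMMMMBMMBMMMMBMMMMB·MMBMMMMBMMBMM.

MMBMMMMBMMBMMMMBMMMMBMMBMMMMBMMBMM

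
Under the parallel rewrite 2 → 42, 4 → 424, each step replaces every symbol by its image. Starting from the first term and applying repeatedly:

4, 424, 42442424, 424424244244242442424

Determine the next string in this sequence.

φ(424424244244242442424) expands symbol-by-symbol to 424 42 424 424 42 424 42 424 424 42 424 424 42 424 42 424 424 42 424 42 424; joining the 21 pieces gives the next term.

4244242442442424424244244242442442424424244244242442424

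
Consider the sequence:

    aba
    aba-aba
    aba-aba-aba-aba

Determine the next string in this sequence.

Every step duplicates the string with '-' between the halves.
One more doubling of aba-aba-aba-aba gives the answer.

aba-aba-aba-aba-aba-aba-aba-aba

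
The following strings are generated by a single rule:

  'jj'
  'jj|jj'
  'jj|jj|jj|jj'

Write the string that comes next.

jj|jj|jj|jj|jj|jj|jj|jj

Each string is two copies of the previous one joined by '|'.
One more doubling of jj|jj|jj|jj gives the answer.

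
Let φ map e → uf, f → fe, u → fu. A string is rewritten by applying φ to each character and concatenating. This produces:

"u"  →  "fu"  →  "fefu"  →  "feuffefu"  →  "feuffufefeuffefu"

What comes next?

feuffufefefufeuffeuffufefeuffefu

Applying the rule to each of the 16 symbols of feuffufefeuffefu gives the pieces fe uf fu fe fe fu fe uf fe uf fu fe fe uf fe fu, which concatenate to the answer.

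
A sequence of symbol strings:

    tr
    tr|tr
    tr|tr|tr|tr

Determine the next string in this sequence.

s(k+1) = s(k)·|·s(k) — each term doubles the last with '|' between the halves.
So the next term is two copies of tr|tr|tr|tr with '|' between the halves.

tr|tr|tr|tr|tr|tr|tr|tr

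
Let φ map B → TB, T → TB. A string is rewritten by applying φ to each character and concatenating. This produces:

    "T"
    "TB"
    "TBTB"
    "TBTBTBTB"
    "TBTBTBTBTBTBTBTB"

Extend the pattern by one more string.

TBTBTBTBTBTBTBTBTBTBTBTBTBTBTBTB

φ(TBTBTBTBTBTBTBTB) expands symbol-by-symbol to TB TB TB TB TB TB TB TB TB TB TB TB TB TB TB TB; joining the 16 pieces gives the next term.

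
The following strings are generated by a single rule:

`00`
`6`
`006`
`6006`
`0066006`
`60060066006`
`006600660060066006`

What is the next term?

60060066006006600660060066006

Each term (from the third on) is the two preceding terms concatenated in order: term 3 = 00·6 = 006.
The next term joins 60060066006 and 006600660060066006.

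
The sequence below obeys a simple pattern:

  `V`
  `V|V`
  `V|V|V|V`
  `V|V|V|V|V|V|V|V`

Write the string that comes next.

V|V|V|V|V|V|V|V|V|V|V|V|V|V|V|V

s(k+1) = s(k)·|·s(k) — each term doubles the last with '|' between the halves.
So the next term is two copies of V|V|V|V|V|V|V|V with '|' between the halves.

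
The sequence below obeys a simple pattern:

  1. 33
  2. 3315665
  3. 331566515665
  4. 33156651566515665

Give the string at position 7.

Each term is the previous one with 15665 appended.
From 33156651566515665, 3 further steps: 33156651566515665 → 3315665156651566515665 → 331566515665156651566515665 → (answer).

33156651566515665156651566515665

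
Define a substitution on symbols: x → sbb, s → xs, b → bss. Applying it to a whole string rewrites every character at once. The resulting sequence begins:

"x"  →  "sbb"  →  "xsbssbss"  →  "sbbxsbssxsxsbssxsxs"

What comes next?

φ(sbbxsbssxsxsbssxsxs) expands symbol-by-symbol to xs bss bss sbb xs bss xs xs sbb xs sbb xs bss xs xs sbb xs sbb xs; joining the 19 pieces gives the next term.

xsbssbsssbbxsbssxsxssbbxssbbxsbssxsxssbbxssbbxs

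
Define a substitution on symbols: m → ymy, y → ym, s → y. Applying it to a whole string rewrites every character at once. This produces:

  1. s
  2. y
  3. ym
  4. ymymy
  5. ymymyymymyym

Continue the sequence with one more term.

Apply φ to ymymyymymyym symbol by symbol: y→ym, m→ymy, y→ym, m→ymy, y→ym, y→ym, m→ymy, y→ym, m→ymy, y→ym, y→ym, m→ymy; joined: ym ymy ym ymy ym ym ymy ym ymy ym ym ymy.

ymymyymymyymymymyymymyymymymy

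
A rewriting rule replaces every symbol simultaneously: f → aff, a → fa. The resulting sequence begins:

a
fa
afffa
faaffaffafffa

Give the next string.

Applying the rule to each of the 13 symbols of faaffaffafffa gives the pieces aff fa fa aff aff fa aff aff fa aff aff aff fa, which concatenate to the answer.

afffafaaffafffaaffafffaaffaffafffa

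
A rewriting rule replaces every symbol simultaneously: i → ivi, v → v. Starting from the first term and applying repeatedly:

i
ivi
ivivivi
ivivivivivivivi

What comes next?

Rewriting the 15 symbols of ivivivivivivivi one by one yields ivi v ivi v ivi v ivi v ivi v ivi v ivi v ivi; concatenated:

ivivivivivivivivivivivivivivivi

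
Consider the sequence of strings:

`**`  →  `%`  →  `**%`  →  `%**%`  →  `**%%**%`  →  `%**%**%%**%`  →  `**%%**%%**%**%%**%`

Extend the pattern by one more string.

%**%**%%**%**%%**%%**%**%%**%

From term 3 onward, concatenate the second-to-last term with the last: **·% = **%, %·**% = %**%, …
The next term joins %**%**%%**% and **%%**%%**%**%%**%.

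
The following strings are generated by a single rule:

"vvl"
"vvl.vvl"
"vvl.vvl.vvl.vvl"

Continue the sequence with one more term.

Every step duplicates the string with '.' between the halves.
Doubling vvl.vvl.vvl.vvl with '.' between the halves:

vvl.vvl.vvl.vvl.vvl.vvl.vvl.vvl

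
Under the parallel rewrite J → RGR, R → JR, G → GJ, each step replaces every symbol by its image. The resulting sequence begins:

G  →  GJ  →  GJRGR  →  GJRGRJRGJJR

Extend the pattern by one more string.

GJRGRJRGJJRRGRJRGJRGRRGRJR

Expanding GJRGRJRGJJR: G→GJ, J→RGR, R→JR, G→GJ, R→JR, J→RGR, R→JR, G→GJ, J→RGR, J→RGR, R→JR. Concatenated: GJ RGR JR GJ JR RGR JR GJ RGR RGR JR.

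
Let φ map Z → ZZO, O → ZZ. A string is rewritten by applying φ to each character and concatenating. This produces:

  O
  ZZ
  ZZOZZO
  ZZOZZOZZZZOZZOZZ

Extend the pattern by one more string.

Rewriting the 16 symbols of ZZOZZOZZZZOZZOZZ one by one yields ZZO ZZO ZZ ZZO ZZO ZZ ZZO ZZO ZZO ZZO ZZ ZZO ZZO ZZ ZZO ZZO; concatenated:

ZZOZZOZZZZOZZOZZZZOZZOZZOZZOZZZZOZZOZZZZOZZO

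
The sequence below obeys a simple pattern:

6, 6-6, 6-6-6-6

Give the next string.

Each string is two copies of the previous one joined by '-'.
Doubling 6-6-6-6 with '-' between the halves:

6-6-6-6-6-6-6-6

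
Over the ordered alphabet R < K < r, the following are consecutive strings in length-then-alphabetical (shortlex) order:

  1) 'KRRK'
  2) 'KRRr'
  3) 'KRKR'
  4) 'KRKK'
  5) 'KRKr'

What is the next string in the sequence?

KRrR

Treat KRKr as a base-3 numeral over the given alphabet and add one, carrying through any trailing r's.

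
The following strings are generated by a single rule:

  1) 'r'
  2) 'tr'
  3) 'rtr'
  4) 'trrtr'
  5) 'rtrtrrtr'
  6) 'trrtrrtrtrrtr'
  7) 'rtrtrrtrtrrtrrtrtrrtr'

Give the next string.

From term 3 onward, concatenate the second-to-last term with the last: r·tr = rtr, tr·rtr = trrtr, …
So term 8 is trrtrrtrtrrtr·rtrtrrtrtrrtrrtrtrrtr.

trrtrrtrtrrtrrtrtrrtrtrrtrrtrtrrtr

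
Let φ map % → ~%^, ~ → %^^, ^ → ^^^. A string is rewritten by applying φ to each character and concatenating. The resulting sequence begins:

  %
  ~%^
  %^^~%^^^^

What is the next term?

Apply φ to %^^~%^^^^ symbol by symbol: %→~%^, ^→^^^, ^→^^^, ~→%^^, %→~%^, ^→^^^, ^→^^^, ^→^^^, ^→^^^; joined: ~%^ ^^^ ^^^ %^^ ~%^ ^^^ ^^^ ^^^ ^^^.

~%^^^^^^^%^^~%^^^^^^^^^^^^^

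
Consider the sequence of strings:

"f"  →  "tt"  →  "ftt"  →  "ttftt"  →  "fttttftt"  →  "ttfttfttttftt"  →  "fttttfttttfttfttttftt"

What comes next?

ttfttfttttfttfttttfttttfttfttttftt

This is a Fibonacci-style word recurrence s(k) = s(k−2)·s(k−1): e.g. f·tt = ftt.
Continuing: ttfttfttttftt · fttttfttttfttfttttftt gives term 8.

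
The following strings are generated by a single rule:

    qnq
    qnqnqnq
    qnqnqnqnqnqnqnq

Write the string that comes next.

s(k+1) = s(k)·n·s(k) — each term doubles the last with 'n' between the halves.
One more doubling of qnqnqnqnqnqnqnq gives the answer.

qnqnqnqnqnqnqnqnqnqnqnqnqnqnqnq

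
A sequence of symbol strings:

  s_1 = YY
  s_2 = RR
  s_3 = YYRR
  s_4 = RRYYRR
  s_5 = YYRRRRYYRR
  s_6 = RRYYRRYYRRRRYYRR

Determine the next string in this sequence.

YYRRRRYYRRRRYYRRYYRRRRYYRR

Each term (from the third on) is the two preceding terms concatenated in order: term 3 = YY·RR = YYRR.
Continuing: YYRRRRYYRR · RRYYRRYYRRRRYYRR gives term 7.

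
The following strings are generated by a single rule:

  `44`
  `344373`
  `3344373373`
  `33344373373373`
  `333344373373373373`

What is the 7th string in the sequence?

33333344373373373373373373

Every step adds 3 to the front and 373 to the end of the previous string.
From 333344373373373373, 2 further steps: 333344373373373373 → 3333344373373373373373 → (answer).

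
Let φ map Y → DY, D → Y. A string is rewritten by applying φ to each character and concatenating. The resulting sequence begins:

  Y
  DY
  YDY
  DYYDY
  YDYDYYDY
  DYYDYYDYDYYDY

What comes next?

Applying the rule to each of the 13 symbols of DYYDYYDYDYYDY gives the pieces Y DY DY Y DY DY Y DY Y DY DY Y DY, which concatenate to the answer.

YDYDYYDYDYYDYYDYDYYDY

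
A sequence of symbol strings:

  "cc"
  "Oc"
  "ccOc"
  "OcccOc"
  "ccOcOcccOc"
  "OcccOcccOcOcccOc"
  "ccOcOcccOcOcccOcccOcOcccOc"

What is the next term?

OcccOcccOcOcccOcccOcOcccOcOcccOcccOcOcccOc

This is a Fibonacci-style word recurrence s(k) = s(k−2)·s(k−1): e.g. cc·Oc = ccOc.
The next term joins OcccOcccOcOcccOc and ccOcOcccOcOcccOcccOcOcccOc.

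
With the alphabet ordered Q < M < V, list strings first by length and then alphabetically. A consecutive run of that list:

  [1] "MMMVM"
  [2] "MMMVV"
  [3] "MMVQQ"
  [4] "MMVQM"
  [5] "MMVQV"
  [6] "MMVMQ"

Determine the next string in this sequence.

MMVMM

Find the rightmost character of MMVMQ below V, bump it to the next letter, and reset everything to its right to Q.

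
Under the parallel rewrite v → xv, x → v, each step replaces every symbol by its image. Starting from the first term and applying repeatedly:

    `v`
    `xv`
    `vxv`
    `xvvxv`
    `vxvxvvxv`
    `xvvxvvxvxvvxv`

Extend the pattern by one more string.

vxvxvvxvxvvxvvxvxvvxv

φ(xvvxvvxvxvvxv) expands symbol-by-symbol to v xv xv v xv xv v xv v xv xv v xv; joining the 13 pieces gives the next term.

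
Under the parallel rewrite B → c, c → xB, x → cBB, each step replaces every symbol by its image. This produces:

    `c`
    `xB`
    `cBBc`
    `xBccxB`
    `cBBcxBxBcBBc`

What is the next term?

Expanding cBBcxBxBcBBc: c→xB, B→c, B→c, c→xB, x→cBB, B→c, x→cBB, B→c, c→xB, B→c, B→c, c→xB. Concatenated: xB c c xB cBB c cBB c xB c c xB.

xBccxBcBBccBBcxBccxB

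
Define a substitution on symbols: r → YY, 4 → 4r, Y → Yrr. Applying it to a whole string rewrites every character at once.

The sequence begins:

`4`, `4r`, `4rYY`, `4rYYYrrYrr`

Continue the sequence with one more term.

4rYYYrrYrrYrrYYYYYrrYYYY

Expanding 4rYYYrrYrr: 4→4r, r→YY, Y→Yrr, Y→Yrr, Y→Yrr, r→YY, r→YY, Y→Yrr, r→YY, r→YY. Concatenated: 4r YY Yrr Yrr Yrr YY YY Yrr YY YY.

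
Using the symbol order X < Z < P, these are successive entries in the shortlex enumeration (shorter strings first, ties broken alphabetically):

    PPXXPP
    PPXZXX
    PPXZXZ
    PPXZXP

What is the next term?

PPXZZX

Find the rightmost character of PPXZXP below P, bump it to the next letter, and reset everything to its right to X.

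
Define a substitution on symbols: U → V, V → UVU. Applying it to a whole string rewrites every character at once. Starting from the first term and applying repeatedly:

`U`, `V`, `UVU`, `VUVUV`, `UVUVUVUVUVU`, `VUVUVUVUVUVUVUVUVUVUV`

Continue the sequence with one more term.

φ(VUVUVUVUVUVUVUVUVUVUV) expands symbol-by-symbol to UVU V UVU V UVU V UVU V UVU V UVU V UVU V UVU V UVU V UVU V UVU; joining the 21 pieces gives the next term.

UVUVUVUVUVUVUVUVUVUVUVUVUVUVUVUVUVUVUVUVUVU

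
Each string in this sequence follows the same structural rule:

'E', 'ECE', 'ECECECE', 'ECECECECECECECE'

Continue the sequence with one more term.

ECECECECECECECECECECECECECECECE

Every step duplicates the string with 'C' between the halves.
One more doubling of ECECECECECECECE gives the answer.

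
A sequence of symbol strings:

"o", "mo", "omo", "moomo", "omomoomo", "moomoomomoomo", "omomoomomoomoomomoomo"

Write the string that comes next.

moomoomomoomoomomoomomoomoomomoomo

This is a Fibonacci-style word recurrence s(k) = s(k−2)·s(k−1): e.g. o·mo = omo.
So term 8 is moomoomomoomo·omomoomomoomoomomoomo.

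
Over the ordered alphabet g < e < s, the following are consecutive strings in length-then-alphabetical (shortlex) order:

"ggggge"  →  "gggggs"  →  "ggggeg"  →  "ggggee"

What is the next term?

gggges

Treat ggggee as a base-3 numeral over the given alphabet and add one, carrying through any trailing s's.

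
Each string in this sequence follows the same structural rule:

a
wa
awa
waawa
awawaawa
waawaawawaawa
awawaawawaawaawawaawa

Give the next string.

This is a Fibonacci-style word recurrence s(k) = s(k−2)·s(k−1): e.g. a·wa = awa.
Continuing: waawaawawaawa · awawaawawaawaawawaawa gives term 8.

waawaawawaawaawawaawawaawaawawaawa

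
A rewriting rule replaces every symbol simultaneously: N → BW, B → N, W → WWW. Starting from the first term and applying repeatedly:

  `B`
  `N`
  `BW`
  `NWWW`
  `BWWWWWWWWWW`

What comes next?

Rewriting each symbol of BWWWWWWWWWW: B→N, W→WWW, W→WWW, W→WWW, W→WWW, W→WWW, W→WWW, W→WWW, W→WWW, W→WWW, W→WWW, which concatenates to N WWW WWW WWW WWW WWW WWW WWW WWW WWW WWW.

NWWWWWWWWWWWWWWWWWWWWWWWWWWWWWW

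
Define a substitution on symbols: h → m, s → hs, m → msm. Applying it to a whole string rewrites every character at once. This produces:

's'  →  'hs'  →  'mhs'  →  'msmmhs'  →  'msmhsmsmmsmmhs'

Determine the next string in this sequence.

msmhsmsmmhsmsmhsmsmmsmhsmsmmsmmhs

φ(msmhsmsmmsmmhs) expands symbol-by-symbol to msm hs msm m hs msm hs msm msm hs msm msm m hs; joining the 14 pieces gives the next term.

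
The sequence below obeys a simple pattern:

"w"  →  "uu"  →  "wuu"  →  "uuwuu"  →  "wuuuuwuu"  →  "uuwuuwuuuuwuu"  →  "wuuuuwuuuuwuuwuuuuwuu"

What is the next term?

Each term (from the third on) is the two preceding terms concatenated in order: term 3 = w·uu = wuu.
So term 8 is uuwuuwuuuuwuu·wuuuuwuuuuwuuwuuuuwuu.

uuwuuwuuuuwuuwuuuuwuuuuwuuwuuuuwuu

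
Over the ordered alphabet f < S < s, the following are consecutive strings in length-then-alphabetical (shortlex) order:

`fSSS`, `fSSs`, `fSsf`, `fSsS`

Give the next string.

fSss

Treat fSsS as a base-3 numeral over the given alphabet and add one, carrying through any trailing s's.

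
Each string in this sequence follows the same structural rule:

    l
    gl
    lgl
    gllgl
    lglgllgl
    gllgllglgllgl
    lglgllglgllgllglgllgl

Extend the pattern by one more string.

This is a Fibonacci-style word recurrence s(k) = s(k−2)·s(k−1): e.g. l·gl = lgl.
So term 8 is gllgllglgllgl·lglgllglgllgllglgllgl.

gllgllglgllgllglgllglgllgllglgllgl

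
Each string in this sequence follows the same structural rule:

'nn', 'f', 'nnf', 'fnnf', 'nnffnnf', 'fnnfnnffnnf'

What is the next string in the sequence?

From term 3 onward, concatenate the second-to-last term with the last: nn·f = nnf, f·nnf = fnnf, …
The next term joins nnffnnf and fnnfnnffnnf.

nnffnnffnnfnnffnnf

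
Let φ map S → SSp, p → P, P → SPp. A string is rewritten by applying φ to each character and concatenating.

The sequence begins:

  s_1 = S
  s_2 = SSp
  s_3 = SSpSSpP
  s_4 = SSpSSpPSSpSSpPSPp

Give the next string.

φ(SSpSSpPSSpSSpPSPp) expands symbol-by-symbol to SSp SSp P SSp SSp P SPp SSp SSp P SSp SSp P SPp SSp SPp P; joining the 17 pieces gives the next term.

SSpSSpPSSpSSpPSPpSSpSSpPSSpSSpPSPpSSpSPpP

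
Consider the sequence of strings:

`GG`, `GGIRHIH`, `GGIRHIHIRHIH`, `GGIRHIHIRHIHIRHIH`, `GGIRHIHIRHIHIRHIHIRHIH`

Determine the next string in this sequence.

Every step adds IRHIH to the end: s(k+1) = s(k)·IRHIH.
Applying this once more to GGIRHIHIRHIHIRHIHIRHIH:

GGIRHIHIRHIHIRHIHIRHIHIRHIH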